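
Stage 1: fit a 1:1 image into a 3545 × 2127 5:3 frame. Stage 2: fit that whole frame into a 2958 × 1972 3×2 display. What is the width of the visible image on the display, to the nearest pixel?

1775 px

First fit — 1:1 into 3545×2127 spans the height: 2127.00 × 2127.00.
The 5:3 canvas is width-limited in 2958×1972, giving 2958.00 × 1774.80; scale factor 0.8344.
The image scales with it: width 2127.00 × 0.8344 ≈ 1774.80.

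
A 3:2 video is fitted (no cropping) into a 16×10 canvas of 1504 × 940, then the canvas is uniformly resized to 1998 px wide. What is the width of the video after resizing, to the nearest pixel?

1873 px

In the 1504×940 frame the video fills the height: width = 940 × 3/2 ≈ 1410.00 px.
Resizing to 1998 px wide multiplies everything by 1.3285: 1410.00 → 1873.12 px.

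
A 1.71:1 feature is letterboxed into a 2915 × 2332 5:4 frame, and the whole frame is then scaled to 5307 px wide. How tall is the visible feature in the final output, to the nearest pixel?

3104 px

In the 2915×2332 frame the feature fills the width: height = 2915 / 1.710 ≈ 1704.68 px.
The frame scales by 5307/2915 = 1.8206; 1704.68 × 1.8206 ≈ 3103.51 px.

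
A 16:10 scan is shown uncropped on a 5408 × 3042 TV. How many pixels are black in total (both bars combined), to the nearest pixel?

1645114 pixels

16:10 (1.600) < 16:9 (1.778), so the scan fills the height.
The scan is 3042 × 16/10 ≈ 4867.2000 px wide.
Black = 5408 − 4867.2000 = 540.8000 px.
Across the 3042-px span: 540.8000 × 3042 ≈ 1645114 px.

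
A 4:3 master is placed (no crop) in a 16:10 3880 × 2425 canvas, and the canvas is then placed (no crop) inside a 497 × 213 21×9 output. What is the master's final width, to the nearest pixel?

Inside the 3880×2425 canvas the master is height-limited at 3233.33 × 2425.00.
Second fit — the 16:10 canvas into 497×213 spans the height: 340.80 × 213.00 (×0.0878 from 3880×2425).
The master scales with it: width 3233.33 × 0.0878 ≈ 284.00.

284 px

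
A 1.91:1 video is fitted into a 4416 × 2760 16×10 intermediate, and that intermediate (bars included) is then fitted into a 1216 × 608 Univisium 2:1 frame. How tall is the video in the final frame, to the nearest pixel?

First fit — 1.91:1 into 4416×2760 spans the width: 4416.00 × 2312.04.
The 16×10 canvas is height-limited in 1216×608, giving 972.80 × 608.00; scale factor 0.2203.
Applying the same ×0.2203: 2312.04 → 509.32.

509 px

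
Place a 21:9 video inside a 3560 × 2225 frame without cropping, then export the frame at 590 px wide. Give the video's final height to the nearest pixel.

In the 3560×2225 frame the video fills the width: height = 3560 × 9/21 ≈ 1525.71 px.
The frame scales by 590/3560 = 0.1657; 1525.71 × 0.1657 ≈ 252.86 px.

253 px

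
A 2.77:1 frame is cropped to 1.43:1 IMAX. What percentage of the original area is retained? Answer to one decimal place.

The height stays; only width is cut (since 1.43:1 IMAX is narrower than 2.77:1).
(1.430)/(2.770) ≈ 0.516 of the area survives.

51.6%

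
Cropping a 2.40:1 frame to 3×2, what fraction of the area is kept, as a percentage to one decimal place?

62.5%

3×2 is narrower than 2.40:1, so the crop keeps the full height and trims the width.
Area ratio = (1.500)/(2.400) = 62.50% retained.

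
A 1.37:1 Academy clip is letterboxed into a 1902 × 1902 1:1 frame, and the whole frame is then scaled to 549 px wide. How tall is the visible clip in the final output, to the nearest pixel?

401 px

In the 1902×1902 frame the clip fills the width: height = 1902 / 1.370 ≈ 1388.32 px.
Resizing to 549 px wide multiplies everything by 0.2886: 1388.32 → 400.73 px.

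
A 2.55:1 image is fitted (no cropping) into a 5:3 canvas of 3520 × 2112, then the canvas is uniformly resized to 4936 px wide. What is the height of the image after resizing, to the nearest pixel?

1936 px

At 3520×2112 the image is width-limited, so height = 3520 / 2.550 ≈ 1380.39 px.
The frame scales by 4936/3520 = 1.4023; 1380.39 × 1.4023 ≈ 1935.69 px.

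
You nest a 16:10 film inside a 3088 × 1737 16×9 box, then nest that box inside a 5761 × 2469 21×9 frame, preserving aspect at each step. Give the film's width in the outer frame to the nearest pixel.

Inside the 3088×1737 canvas the film is height-limited at 2779.20 × 1737.00.
16×9 in 5761×2469: fills the height, so the intermediate becomes 4389.33 × 2469.00 — a scale of ×1.4214.
So the film's width is 2779.20 × 1.4214 ≈ 3950.40.

3950 px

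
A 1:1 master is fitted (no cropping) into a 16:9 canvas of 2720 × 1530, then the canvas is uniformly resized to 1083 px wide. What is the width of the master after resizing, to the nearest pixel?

609 px

In the 2720×1530 frame the master fills the height: width = 1530 × 1/1 ≈ 1530.00 px.
Resizing to 1083 px wide multiplies everything by 0.3982: 1530.00 → 609.19 px.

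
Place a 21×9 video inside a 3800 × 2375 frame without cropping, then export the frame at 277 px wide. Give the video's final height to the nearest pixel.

119 px

Fitted into 3800×2375, the video spans the width; its height is 3800 × 9/21 ≈ 1628.57 px.
The frame scales by 277/3800 = 0.0729; 1628.57 × 0.0729 ≈ 118.71 px.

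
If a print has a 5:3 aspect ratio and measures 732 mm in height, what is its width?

At 5:3, 732 / 3 × 5 ≈ 1220.

1220 mm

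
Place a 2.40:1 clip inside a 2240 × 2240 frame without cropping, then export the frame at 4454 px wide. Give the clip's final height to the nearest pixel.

At 2240×2240 the clip is width-limited, so height = 2240 / 2.400 ≈ 933.33 px.
Scaling 2240 → 4454 is ×1.9884, so the height becomes 933.33 × 1.9884 ≈ 1855.83 px.

1856 px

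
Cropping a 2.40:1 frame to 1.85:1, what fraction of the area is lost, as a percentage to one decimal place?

22.9%

Going from 2.40:1 to 1.85:1 means cutting width while keeping height.
(1.850)/(2.400) ≈ 0.771 of the area survives, leaving 22.92% discarded.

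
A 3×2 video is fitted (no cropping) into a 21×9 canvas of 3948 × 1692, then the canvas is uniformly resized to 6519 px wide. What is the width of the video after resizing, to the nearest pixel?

4191 px

In the 3948×1692 frame the video fills the height: width = 1692 × 3/2 ≈ 2538.00 px.
Scaling 3948 → 6519 is ×1.6512, so the width becomes 2538.00 × 1.6512 ≈ 4190.79 px.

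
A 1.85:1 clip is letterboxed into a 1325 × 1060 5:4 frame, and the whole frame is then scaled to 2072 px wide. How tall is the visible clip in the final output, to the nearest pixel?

1120 px

In the 1325×1060 frame the clip fills the width: height = 1325 / 1.850 ≈ 716.22 px.
The frame scales by 2072/1325 = 1.5638; 716.22 × 1.5638 ≈ 1120.00 px.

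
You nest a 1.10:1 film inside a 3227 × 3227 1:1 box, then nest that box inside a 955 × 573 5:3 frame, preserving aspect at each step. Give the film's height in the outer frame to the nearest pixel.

521 px

Inside the 3227×3227 canvas the film is width-limited at 3227.00 × 2933.64.
Second fit — the 1:1 canvas into 955×573 spans the height: 573.00 × 573.00 (×0.1776 from 3227×3227).
The film scales with it: height 2933.64 × 0.1776 ≈ 520.91.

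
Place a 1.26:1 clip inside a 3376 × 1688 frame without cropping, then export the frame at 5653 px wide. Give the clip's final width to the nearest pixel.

3561 px

Fitted into 3376×1688, the clip spans the height; its width is 1688 × 1.260 ≈ 2126.88 px.
Scaling 3376 → 5653 is ×1.6745, so the width becomes 2126.88 × 1.6745 ≈ 3561.39 px.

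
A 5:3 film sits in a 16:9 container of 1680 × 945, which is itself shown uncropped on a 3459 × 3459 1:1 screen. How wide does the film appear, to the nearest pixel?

3243 px

First fit — 5:3 into 1680×945 spans the height: 1575.00 × 945.00.
The 16:9 canvas is width-limited in 3459×3459, giving 3459.00 × 1945.69; scale factor 2.0589.
The film scales with it: width 1575.00 × 2.0589 ≈ 3242.81.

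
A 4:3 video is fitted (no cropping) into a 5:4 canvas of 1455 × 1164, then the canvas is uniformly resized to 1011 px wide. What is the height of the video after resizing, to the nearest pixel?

In the 1455×1164 frame the video fills the width: height = 1455 × 3/4 ≈ 1091.25 px.
Resizing to 1011 px wide multiplies everything by 0.6948: 1091.25 → 758.25 px.

758 px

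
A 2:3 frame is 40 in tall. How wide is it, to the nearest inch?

40 / 3 × 2 = 26.67.

27 in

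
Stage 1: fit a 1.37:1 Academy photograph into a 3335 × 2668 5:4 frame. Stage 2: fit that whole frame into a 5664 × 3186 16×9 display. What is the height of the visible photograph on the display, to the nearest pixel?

2907 px

First fit — 1.37:1 Academy into 3335×2668 spans the width: 3335.00 × 2434.31.
Second fit — the 5:4 canvas into 5664×3186 spans the height: 3982.50 × 3186.00 (×1.1942 from 3335×2668).
Applying the same ×1.1942: 2434.31 → 2906.93.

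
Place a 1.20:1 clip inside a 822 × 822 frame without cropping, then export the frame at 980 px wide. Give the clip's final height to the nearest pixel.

At 822×822 the clip is width-limited, so height = 822 / 1.200 ≈ 685.00 px.
Scaling 822 → 980 is ×1.1922, so the height becomes 685.00 × 1.1922 ≈ 816.67 px.

817 px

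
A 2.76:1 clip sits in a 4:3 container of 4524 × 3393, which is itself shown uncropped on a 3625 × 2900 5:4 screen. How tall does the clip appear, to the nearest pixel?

2.76:1 in 4524×3393: fills the width, so the clip is 4524.00 × 1639.13.
Second fit — the 4:3 canvas into 3625×2900 spans the width: 3625.00 × 2718.75 (×0.8013 from 4524×3393).
So the clip's height is 1639.13 × 0.8013 ≈ 1313.41.

1313 px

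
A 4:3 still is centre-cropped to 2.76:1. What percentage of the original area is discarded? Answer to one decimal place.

Going from 4:3 to 2.76:1 means cutting height while keeping width.
Fraction kept = (1.333)/(2.760) ≈ 48.31%, so 51.69% is lost.

51.7%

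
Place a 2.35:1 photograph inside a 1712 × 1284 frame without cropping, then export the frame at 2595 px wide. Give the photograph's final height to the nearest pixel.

1104 px

In the 1712×1284 frame the photograph fills the width: height = 1712 / 2.350 ≈ 728.51 px.
The frame scales by 2595/1712 = 1.5158; 728.51 × 1.5158 ≈ 1104.26 px.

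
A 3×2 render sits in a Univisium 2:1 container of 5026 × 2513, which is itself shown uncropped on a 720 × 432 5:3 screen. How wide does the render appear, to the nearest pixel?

540 px

Inside the 5026×2513 canvas the render is height-limited at 3769.50 × 2513.00.
Second fit — the Univisium 2:1 canvas into 720×432 spans the width: 720.00 × 360.00 (×0.1433 from 5026×2513).
The render scales with it: width 3769.50 × 0.1433 ≈ 540.00.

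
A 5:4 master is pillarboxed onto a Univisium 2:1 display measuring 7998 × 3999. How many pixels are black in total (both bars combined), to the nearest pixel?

Since 1.250 < 2.000, the master is height-limited.
That makes the image 4998.7500 px wide (3999 × 5/4).
Black = 7998 − 4998.7500 = 2999.2500 px.
Across the 3999-px span: 2999.2500 × 3999 ≈ 11994001 px.

11994001 pixels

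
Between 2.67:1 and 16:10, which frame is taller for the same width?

16:10

2.67 and 16:10 = 1.6; 2.67 > 1.6. The smaller width-to-height ratio is the taller frame.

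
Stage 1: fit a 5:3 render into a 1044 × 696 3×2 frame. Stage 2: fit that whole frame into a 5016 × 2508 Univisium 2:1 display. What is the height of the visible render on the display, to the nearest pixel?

2257 px

5:3 in 1044×696: fills the width, so the render is 1044.00 × 626.40.
Second fit — the 3×2 canvas into 5016×2508 spans the height: 3762.00 × 2508.00 (×3.6034 from 1044×696).
Applying the same ×3.6034: 626.40 → 2257.20.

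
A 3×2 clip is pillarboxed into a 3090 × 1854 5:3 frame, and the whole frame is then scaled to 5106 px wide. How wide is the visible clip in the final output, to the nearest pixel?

4595 px

At 3090×1854 the clip is height-limited, so width = 1854 × 3/2 ≈ 2781.00 px.
Scaling 3090 → 5106 is ×1.6524, so the width becomes 2781.00 × 1.6524 ≈ 4595.40 px.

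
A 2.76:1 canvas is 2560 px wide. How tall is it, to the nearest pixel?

At 2.76:1, 2560 / 2.760 ≈ 927.54.

928 px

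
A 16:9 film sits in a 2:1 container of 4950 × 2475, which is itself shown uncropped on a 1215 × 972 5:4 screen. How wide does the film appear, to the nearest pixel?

1080 px

Inside the 4950×2475 canvas the film is height-limited at 4400.00 × 2475.00.
Second fit — the 2:1 canvas into 1215×972 spans the width: 1215.00 × 607.50 (×0.2455 from 4950×2475).
Applying the same ×0.2455: 4400.00 → 1080.00.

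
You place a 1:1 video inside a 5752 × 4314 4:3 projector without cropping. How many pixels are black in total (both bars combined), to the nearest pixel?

1:1 is narrower than 4:3, so it spans the full height.
Content width = 4314 × 1/1 ≈ 4314.0000 px.
Black = 5752 − 4314.0000 = 1438.0000 px.
That's 1438.0000 × 4314 ≈ 6203532 black pixels.

6203532 pixels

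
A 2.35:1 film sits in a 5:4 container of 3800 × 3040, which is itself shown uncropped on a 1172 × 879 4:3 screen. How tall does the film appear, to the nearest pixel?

First fit — 2.35:1 into 3800×3040 spans the width: 3800.00 × 1617.02.
5:4 in 1172×879: fills the height, so the intermediate becomes 1098.75 × 879.00 — a scale of ×0.2891.
The film scales with it: height 1617.02 × 0.2891 ≈ 467.55.

468 px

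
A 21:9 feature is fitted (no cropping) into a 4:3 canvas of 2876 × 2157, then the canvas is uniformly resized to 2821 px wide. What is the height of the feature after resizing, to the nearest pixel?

Fitted into 2876×2157, the feature spans the width; its height is 2876 × 9/21 ≈ 1232.57 px.
Resizing to 2821 px wide multiplies everything by 0.9809: 1232.57 → 1209.00 px.

1209 px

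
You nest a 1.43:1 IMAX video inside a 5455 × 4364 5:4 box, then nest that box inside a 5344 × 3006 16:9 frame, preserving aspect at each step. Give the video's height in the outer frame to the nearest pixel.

2628 px

First fit — 1.43:1 IMAX into 5455×4364 spans the width: 5455.00 × 3814.69.
5:4 in 5344×3006: fills the height, so the intermediate becomes 3757.50 × 3006.00 — a scale of ×0.6888.
The video scales with it: height 3814.69 × 0.6888 ≈ 2627.62.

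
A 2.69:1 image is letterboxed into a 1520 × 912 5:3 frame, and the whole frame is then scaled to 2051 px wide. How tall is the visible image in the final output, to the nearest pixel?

In the 1520×912 frame the image fills the width: height = 1520 / 2.690 ≈ 565.06 px.
Scaling 1520 → 2051 is ×1.3493, so the height becomes 565.06 × 1.3493 ≈ 762.45 px.

762 px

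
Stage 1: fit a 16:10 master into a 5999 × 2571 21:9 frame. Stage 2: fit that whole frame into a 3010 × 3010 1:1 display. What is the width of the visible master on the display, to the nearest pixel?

First fit — 16:10 into 5999×2571 spans the height: 4113.60 × 2571.00.
21:9 in 3010×3010: fills the width, so the intermediate becomes 3010.00 × 1290.00 — a scale of ×0.5018.
So the master's width is 4113.60 × 0.5018 ≈ 2064.00.

2064 px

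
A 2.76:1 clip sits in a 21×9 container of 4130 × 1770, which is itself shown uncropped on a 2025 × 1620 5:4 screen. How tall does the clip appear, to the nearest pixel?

734 px

Inside the 4130×1770 canvas the clip is width-limited at 4130.00 × 1496.38.
Second fit — the 21×9 canvas into 2025×1620 spans the width: 2025.00 × 867.86 (×0.4903 from 4130×1770).
So the clip's height is 1496.38 × 0.4903 ≈ 733.70.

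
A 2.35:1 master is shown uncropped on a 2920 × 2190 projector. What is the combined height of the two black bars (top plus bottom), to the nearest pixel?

947 px

Since 2.350 > 1.333, the master is width-limited.
The master is 2920 / 2.350 ≈ 1242.55 px tall.
Leftover height: 2190 − 1242.55 = 947.45 px.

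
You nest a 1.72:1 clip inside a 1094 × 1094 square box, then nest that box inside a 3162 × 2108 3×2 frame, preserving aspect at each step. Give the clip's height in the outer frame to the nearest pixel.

1.72:1 in 1094×1094: fills the width, so the clip is 1094.00 × 636.05.
The square canvas is height-limited in 3162×2108, giving 2108.00 × 2108.00; scale factor 1.9269.
So the clip's height is 636.05 × 1.9269 ≈ 1225.58.

1226 px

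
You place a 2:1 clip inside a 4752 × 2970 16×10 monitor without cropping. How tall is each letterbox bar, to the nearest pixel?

297 px

2:1 (2.000) > 16×10 (1.600), so the clip fills the width.
The clip is 4752 × 1/2 ≈ 2376.00 px tall.
Black = 2970 − 2376.00 = 594.00 px, or 297.00 per bar.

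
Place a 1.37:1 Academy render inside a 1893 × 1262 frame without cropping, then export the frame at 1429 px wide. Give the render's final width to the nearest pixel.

1305 px

In the 1893×1262 frame the render fills the height: width = 1262 × 1.370 ≈ 1728.94 px.
Scaling 1893 → 1429 is ×0.7549, so the width becomes 1728.94 × 0.7549 ≈ 1305.15 px.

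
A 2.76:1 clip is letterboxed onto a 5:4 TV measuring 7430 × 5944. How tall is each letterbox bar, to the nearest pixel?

1626 px

2.76:1 (2.760) > 5:4 (1.250), so the clip fills the width.
That makes the image 2692.03 px tall (7430 / 2.760).
Black = 5944 − 2692.03 = 3251.97 px, or 1625.99 per bar.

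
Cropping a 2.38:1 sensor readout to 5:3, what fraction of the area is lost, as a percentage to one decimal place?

5:3 is narrower than 2.38:1, so the crop keeps the full height and trims the width.
Fraction kept = (1.667)/(2.380) ≈ 70.03%, so 29.97% is lost.

30.0%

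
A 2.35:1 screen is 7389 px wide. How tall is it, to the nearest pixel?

7389 / 2.350 = 3144.26.

3144 px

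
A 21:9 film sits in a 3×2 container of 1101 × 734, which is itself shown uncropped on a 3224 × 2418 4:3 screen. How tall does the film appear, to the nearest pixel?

1382 px

Inside the 1101×734 canvas the film is width-limited at 1101.00 × 471.86.
Second fit — the 3×2 canvas into 3224×2418 spans the width: 3224.00 × 2149.33 (×2.9282 from 1101×734).
The film scales with it: height 471.86 × 2.9282 ≈ 1381.71.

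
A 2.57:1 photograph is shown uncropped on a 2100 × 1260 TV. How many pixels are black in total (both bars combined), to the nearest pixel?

2.57:1 is wider than 5:3, so it spans the full width.
The photograph is 2100 / 2.570 ≈ 817.1206 px tall.
1260 − 817.1206 = 442.8794 px of bars.
Across the 2100-px span: 442.8794 × 2100 ≈ 930047 px.

930047 pixels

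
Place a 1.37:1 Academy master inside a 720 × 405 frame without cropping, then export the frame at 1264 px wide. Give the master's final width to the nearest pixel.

974 px

In the 720×405 frame the master fills the height: width = 405 × 1.370 ≈ 554.85 px.
The frame scales by 1264/720 = 1.7556; 554.85 × 1.7556 ≈ 974.07 px.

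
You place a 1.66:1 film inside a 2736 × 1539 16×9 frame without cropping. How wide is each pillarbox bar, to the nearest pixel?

91 px

Since 1.660 < 1.778, the film is height-limited.
The film is 1539 × 1.660 ≈ 2554.74 px wide.
Black = 2736 − 2554.74 = 181.26 px, or 90.63 per bar.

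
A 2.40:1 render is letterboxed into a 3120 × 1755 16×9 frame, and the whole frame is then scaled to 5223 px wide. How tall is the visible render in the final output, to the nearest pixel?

Fitted into 3120×1755, the render spans the width; its height is 3120 / 2.400 ≈ 1300.00 px.
Resizing to 5223 px wide multiplies everything by 1.6740: 1300.00 → 2176.25 px.

2176 px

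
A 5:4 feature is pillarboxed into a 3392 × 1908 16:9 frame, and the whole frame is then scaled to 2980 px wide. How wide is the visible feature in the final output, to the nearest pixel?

2095 px

In the 3392×1908 frame the feature fills the height: width = 1908 × 5/4 ≈ 2385.00 px.
Scaling 3392 → 2980 is ×0.8785, so the width becomes 2385.00 × 0.8785 ≈ 2095.31 px.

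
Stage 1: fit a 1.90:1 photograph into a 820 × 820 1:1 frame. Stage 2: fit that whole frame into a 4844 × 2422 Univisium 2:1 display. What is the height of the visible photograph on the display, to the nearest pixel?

1.90:1 in 820×820: fills the width, so the photograph is 820.00 × 431.58.
Second fit — the 1:1 canvas into 4844×2422 spans the height: 2422.00 × 2422.00 (×2.9537 from 820×820).
The photograph scales with it: height 431.58 × 2.9537 ≈ 1274.74.

1275 px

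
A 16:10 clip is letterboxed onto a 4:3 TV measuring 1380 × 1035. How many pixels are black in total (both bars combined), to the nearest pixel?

16:10 (1.600) > 4:3 (1.333), so the clip fills the width.
Content height = 1380 × 10/16 ≈ 862.5000 px.
Leftover height: 1035 − 862.5000 = 172.5000 px.
That's 172.5000 × 1380 ≈ 238050 black pixels.

238050 pixels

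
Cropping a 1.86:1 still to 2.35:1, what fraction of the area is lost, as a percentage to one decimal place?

20.9%

Going from 1.86:1 to 2.35:1 means cutting height while keeping width.
(1.860)/(2.350) ≈ 0.791 of the area survives, leaving 20.85% discarded.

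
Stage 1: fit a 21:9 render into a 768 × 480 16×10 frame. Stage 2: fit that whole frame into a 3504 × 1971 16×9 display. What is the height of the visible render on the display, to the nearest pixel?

Inside the 768×480 canvas the render is width-limited at 768.00 × 329.14.
Second fit — the 16×10 canvas into 3504×1971 spans the height: 3153.60 × 1971.00 (×4.1063 from 768×480).
Applying the same ×4.1063: 329.14 → 1351.54.

1352 px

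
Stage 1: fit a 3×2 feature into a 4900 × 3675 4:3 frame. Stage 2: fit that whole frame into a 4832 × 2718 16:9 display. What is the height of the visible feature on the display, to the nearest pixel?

2416 px

First fit — 3×2 into 4900×3675 spans the width: 4900.00 × 3266.67.
4:3 in 4832×2718: fills the height, so the intermediate becomes 3624.00 × 2718.00 — a scale of ×0.7396.
So the feature's height is 3266.67 × 0.7396 ≈ 2416.00.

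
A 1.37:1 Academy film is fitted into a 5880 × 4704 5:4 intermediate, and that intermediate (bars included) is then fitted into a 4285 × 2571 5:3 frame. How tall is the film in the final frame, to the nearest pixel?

1.37:1 Academy in 5880×4704: fills the width, so the film is 5880.00 × 4291.97.
Second fit — the 5:4 canvas into 4285×2571 spans the height: 3213.75 × 2571.00 (×0.5466 from 5880×4704).
The film scales with it: height 4291.97 × 0.5466 ≈ 2345.80.

2346 px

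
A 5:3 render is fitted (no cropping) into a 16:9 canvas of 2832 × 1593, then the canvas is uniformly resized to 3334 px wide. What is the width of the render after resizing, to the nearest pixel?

3126 px

Fitted into 2832×1593, the render spans the height; its width is 1593 × 5/3 ≈ 2655.00 px.
The frame scales by 3334/2832 = 1.1773; 2655.00 × 1.1773 ≈ 3125.62 px.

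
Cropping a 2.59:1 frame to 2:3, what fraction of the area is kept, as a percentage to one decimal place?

25.7%

Going from 2.59:1 to 2:3 means cutting width while keeping height.
Fraction kept = (0.667)/(2.590) ≈ 25.74%.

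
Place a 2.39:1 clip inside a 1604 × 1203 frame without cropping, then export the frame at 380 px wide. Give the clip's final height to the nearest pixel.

In the 1604×1203 frame the clip fills the width: height = 1604 / 2.390 ≈ 671.13 px.
Scaling 1604 → 380 is ×0.2369, so the height becomes 671.13 × 0.2369 ≈ 159.00 px.

159 px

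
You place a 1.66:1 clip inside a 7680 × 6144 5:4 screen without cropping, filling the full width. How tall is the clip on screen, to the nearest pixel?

4627 px

That makes the image 4626.51 px tall (7680 / 1.660).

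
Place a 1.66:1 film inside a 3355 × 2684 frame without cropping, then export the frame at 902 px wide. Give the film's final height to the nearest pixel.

543 px

In the 3355×2684 frame the film fills the width: height = 3355 / 1.660 ≈ 2021.08 px.
Scaling 3355 → 902 is ×0.2689, so the height becomes 2021.08 × 0.2689 ≈ 543.37 px.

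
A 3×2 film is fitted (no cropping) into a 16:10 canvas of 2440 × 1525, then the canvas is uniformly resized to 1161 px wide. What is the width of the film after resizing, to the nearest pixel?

At 2440×1525 the film is height-limited, so width = 1525 × 3/2 ≈ 2287.50 px.
The frame scales by 1161/2440 = 0.4758; 2287.50 × 0.4758 ≈ 1088.44 px.

1088 px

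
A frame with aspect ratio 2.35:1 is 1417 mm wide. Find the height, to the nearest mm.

Height = 1417 / 2.350 = 602.98.

603 mm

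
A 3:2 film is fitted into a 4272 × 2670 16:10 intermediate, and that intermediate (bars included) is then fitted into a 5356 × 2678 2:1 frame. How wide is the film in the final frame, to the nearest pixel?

4017 px

3:2 in 4272×2670: fills the height, so the film is 4005.00 × 2670.00.
The 16:10 canvas is height-limited in 5356×2678, giving 4284.80 × 2678.00; scale factor 1.0030.
The film scales with it: width 4005.00 × 1.0030 ≈ 4017.00.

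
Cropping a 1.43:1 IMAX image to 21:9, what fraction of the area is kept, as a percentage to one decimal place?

61.3%

21:9 is wider than 1.43:1 IMAX, so the crop keeps the full width and trims the height.
Fraction kept = (1.430)/(2.333) ≈ 61.29%.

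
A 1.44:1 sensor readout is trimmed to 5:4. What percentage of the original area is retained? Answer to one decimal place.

Going from 1.44:1 to 5:4 means cutting width while keeping height.
(1.250)/(1.440) ≈ 0.868 of the area survives.

86.8%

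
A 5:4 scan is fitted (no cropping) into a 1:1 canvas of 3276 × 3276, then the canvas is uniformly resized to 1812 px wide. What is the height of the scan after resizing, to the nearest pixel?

1450 px

In the 3276×3276 frame the scan fills the width: height = 3276 × 4/5 ≈ 2620.80 px.
Resizing to 1812 px wide multiplies everything by 0.5531: 2620.80 → 1449.60 px.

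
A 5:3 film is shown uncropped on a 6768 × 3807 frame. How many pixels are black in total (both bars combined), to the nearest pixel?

5:3 (1.667) < 16×9 (1.778), so the film fills the height.
Content width = 3807 × 5/3 ≈ 6345.0000 px.
6768 − 6345.0000 = 423.0000 px of bars.
That's 423.0000 × 3807 ≈ 1610361 black pixels.

1610361 pixels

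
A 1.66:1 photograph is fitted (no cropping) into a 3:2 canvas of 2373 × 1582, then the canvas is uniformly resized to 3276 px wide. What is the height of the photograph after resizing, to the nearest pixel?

1973 px

In the 2373×1582 frame the photograph fills the width: height = 2373 / 1.660 ≈ 1429.52 px.
Resizing to 3276 px wide multiplies everything by 1.3805: 1429.52 → 1973.49 px.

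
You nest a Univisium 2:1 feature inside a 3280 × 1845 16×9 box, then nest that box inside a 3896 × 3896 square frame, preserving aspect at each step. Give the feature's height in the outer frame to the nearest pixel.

Inside the 3280×1845 canvas the feature is width-limited at 3280.00 × 1640.00.
16×9 in 3896×3896: fills the width, so the intermediate becomes 3896.00 × 2191.50 — a scale of ×1.1878.
The feature scales with it: height 1640.00 × 1.1878 ≈ 1948.00.

1948 px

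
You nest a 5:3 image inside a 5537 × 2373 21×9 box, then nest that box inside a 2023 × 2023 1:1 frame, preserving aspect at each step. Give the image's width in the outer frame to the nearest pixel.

1445 px

5:3 in 5537×2373: fills the height, so the image is 3955.00 × 2373.00.
Second fit — the 21×9 canvas into 2023×2023 spans the width: 2023.00 × 867.00 (×0.3654 from 5537×2373).
The image scales with it: width 3955.00 × 0.3654 ≈ 1445.00.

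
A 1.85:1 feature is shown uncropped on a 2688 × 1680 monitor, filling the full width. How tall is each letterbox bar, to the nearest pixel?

114 px

That makes the image 1452.97 px tall (2688 / 1.850).
1680 − 1452.97 = 227.03 px of bars (113.51 each).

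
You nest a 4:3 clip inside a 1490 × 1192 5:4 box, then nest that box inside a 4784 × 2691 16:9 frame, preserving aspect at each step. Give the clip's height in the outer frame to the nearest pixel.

2523 px

4:3 in 1490×1192: fills the width, so the clip is 1490.00 × 1117.50.
The 5:4 canvas is height-limited in 4784×2691, giving 3363.75 × 2691.00; scale factor 2.2576.
The clip scales with it: height 1117.50 × 2.2576 ≈ 2522.81.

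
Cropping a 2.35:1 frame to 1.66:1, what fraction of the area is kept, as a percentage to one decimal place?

70.6%

The height stays; only width is cut (since 1.66:1 is narrower than 2.35:1).
Area ratio = (1.660)/(2.350) = 70.64% retained.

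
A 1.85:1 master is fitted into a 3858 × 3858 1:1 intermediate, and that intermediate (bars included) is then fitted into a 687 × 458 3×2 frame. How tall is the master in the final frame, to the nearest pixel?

248 px

First fit — 1.85:1 into 3858×3858 spans the width: 3858.00 × 2085.41.
The 1:1 canvas is height-limited in 687×458, giving 458.00 × 458.00; scale factor 0.1187.
The master scales with it: height 2085.41 × 0.1187 ≈ 247.57.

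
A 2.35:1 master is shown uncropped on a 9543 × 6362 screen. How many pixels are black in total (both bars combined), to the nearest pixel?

21959864 pixels

2.35:1 (2.350) > 3:2 (1.500), so the master fills the width.
Content height = 9543 / 2.350 ≈ 4060.8511 px.
Black = 6362 − 4060.8511 = 2301.1489 px.
Across the 9543-px span: 2301.1489 × 9543 ≈ 21959864 px.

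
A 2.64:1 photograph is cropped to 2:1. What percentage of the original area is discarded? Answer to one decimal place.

24.2%

The height stays; only width is cut (since 2:1 is narrower than 2.64:1).
(2.000)/(2.640) ≈ 0.758 of the area survives, leaving 24.24% discarded.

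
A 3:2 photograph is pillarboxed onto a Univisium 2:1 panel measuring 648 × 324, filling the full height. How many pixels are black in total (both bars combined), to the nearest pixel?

That makes the image 486.0000 px wide (324 × 3/2).
Black = 648 − 486.0000 = 162.0000 px.
That's 162.0000 × 324 ≈ 52488 black pixels.

52488 pixels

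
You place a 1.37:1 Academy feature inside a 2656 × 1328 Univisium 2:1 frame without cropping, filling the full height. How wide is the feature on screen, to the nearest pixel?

The feature is 1328 × 1.370 ≈ 1819.36 px wide.

1819 px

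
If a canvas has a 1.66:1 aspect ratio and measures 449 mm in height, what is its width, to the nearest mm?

745 mm

At 1.66:1, 449 × 1.660 ≈ 745.34.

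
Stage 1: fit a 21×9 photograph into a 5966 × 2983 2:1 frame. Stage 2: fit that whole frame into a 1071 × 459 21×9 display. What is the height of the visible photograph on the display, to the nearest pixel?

393 px

21×9 in 5966×2983: fills the width, so the photograph is 5966.00 × 2556.86.
The 2:1 canvas is height-limited in 1071×459, giving 918.00 × 459.00; scale factor 0.1539.
So the photograph's height is 2556.86 × 0.1539 ≈ 393.43.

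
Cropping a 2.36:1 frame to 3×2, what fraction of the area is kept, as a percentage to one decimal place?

63.6%

Going from 2.36:1 to 3×2 means cutting width while keeping height.
Fraction kept = (1.500)/(2.360) ≈ 63.56%.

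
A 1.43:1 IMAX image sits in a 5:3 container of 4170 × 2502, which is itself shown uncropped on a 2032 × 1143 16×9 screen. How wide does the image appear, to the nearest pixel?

1634 px

Inside the 4170×2502 canvas the image is height-limited at 3577.86 × 2502.00.
Second fit — the 5:3 canvas into 2032×1143 spans the height: 1905.00 × 1143.00 (×0.4568 from 4170×2502).
So the image's width is 3577.86 × 0.4568 ≈ 1634.49.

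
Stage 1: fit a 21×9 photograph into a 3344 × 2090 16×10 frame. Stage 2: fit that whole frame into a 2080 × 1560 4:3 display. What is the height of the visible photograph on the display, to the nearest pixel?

21×9 in 3344×2090: fills the width, so the photograph is 3344.00 × 1433.14.
16×10 in 2080×1560: fills the width, so the intermediate becomes 2080.00 × 1300.00 — a scale of ×0.6220.
Applying the same ×0.6220: 1433.14 → 891.43.

891 px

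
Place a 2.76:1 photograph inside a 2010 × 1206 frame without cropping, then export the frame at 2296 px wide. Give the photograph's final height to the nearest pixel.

Fitted into 2010×1206, the photograph spans the width; its height is 2010 / 2.760 ≈ 728.26 px.
Resizing to 2296 px wide multiplies everything by 1.1423: 728.26 → 831.88 px.

832 px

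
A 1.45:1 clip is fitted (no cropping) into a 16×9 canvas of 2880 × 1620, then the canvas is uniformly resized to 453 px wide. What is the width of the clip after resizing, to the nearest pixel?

In the 2880×1620 frame the clip fills the height: width = 1620 × 1.450 ≈ 2349.00 px.
Resizing to 453 px wide multiplies everything by 0.1573: 2349.00 → 369.48 px.

369 px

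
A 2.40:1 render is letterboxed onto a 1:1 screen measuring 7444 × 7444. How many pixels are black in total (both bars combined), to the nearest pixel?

32324329 pixels

Since 2.400 > 1.000, the render is width-limited.
Content height = 7444 / 2.400 ≈ 3101.6667 px.
Leftover height: 7444 − 3101.6667 = 4342.3333 px.
That's 4342.3333 × 7444 ≈ 32324329 black pixels.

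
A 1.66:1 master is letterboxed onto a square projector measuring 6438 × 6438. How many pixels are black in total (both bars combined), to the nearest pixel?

16479263 pixels

1.66:1 is wider than square, so it spans the full width.
The master is 6438 / 1.660 ≈ 3878.3133 px tall.
Leftover height: 6438 − 3878.3133 = 2559.6867 px.
Bar area = 2559.6867 × 6438 ≈ 16479263 px.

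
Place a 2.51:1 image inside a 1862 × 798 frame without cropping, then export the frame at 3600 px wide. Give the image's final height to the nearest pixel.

1434 px

Fitted into 1862×798, the image spans the width; its height is 1862 / 2.510 ≈ 741.83 px.
The frame scales by 3600/1862 = 1.9334; 741.83 × 1.9334 ≈ 1434.26 px.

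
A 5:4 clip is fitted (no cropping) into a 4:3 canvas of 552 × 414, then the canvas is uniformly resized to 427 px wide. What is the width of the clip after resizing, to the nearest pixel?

400 px

At 552×414 the clip is height-limited, so width = 414 × 5/4 ≈ 517.50 px.
Resizing to 427 px wide multiplies everything by 0.7736: 517.50 → 400.31 px.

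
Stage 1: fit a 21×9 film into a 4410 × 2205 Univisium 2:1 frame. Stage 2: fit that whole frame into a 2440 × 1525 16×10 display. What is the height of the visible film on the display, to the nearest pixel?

21×9 in 4410×2205: fills the width, so the film is 4410.00 × 1890.00.
Univisium 2:1 in 2440×1525: fills the width, so the intermediate becomes 2440.00 × 1220.00 — a scale of ×0.5533.
So the film's height is 1890.00 × 0.5533 ≈ 1045.71.

1046 px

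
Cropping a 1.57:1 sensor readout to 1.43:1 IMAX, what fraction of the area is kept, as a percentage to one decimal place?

91.1%

The height stays; only width is cut (since 1.43:1 IMAX is narrower than 1.57:1).
Area ratio = (1.430)/(1.570) = 91.08% retained.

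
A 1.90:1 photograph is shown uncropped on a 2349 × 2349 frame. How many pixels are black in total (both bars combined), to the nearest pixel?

2613695 pixels

1.90:1 is wider than square, so it spans the full width.
Content height = 2349 / 1.900 ≈ 1236.3158 px.
Leftover height: 2349 − 1236.3158 = 1112.6842 px.
Bar area = 1112.6842 × 2349 ≈ 2613695 px.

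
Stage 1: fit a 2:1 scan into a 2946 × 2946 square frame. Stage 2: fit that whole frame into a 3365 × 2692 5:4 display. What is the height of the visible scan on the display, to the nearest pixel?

1346 px

First fit — 2:1 into 2946×2946 spans the width: 2946.00 × 1473.00.
Second fit — the square canvas into 3365×2692 spans the height: 2692.00 × 2692.00 (×0.9138 from 2946×2946).
Applying the same ×0.9138: 1473.00 → 1346.00.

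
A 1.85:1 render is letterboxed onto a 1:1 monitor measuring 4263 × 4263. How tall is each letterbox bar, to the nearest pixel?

979 px

Since 1.850 > 1.000, the render is width-limited.
That makes the image 2304.32 px tall (4263 / 1.850).
Black = 4263 − 2304.32 = 1958.68 px, or 979.34 per bar.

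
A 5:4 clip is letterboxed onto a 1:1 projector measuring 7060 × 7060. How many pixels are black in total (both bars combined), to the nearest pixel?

9968720 pixels

5:4 (1.250) > 1:1 (1.000), so the clip fills the width.
The clip is 7060 × 4/5 ≈ 5648.0000 px tall.
Black = 7060 − 5648.0000 = 1412.0000 px.
Bar area = 1412.0000 × 7060 ≈ 9968720 px.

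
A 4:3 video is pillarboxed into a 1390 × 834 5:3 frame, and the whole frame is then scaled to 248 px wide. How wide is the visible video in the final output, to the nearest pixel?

At 1390×834 the video is height-limited, so width = 834 × 4/3 ≈ 1112.00 px.
Resizing to 248 px wide multiplies everything by 0.1784: 1112.00 → 198.40 px.

198 px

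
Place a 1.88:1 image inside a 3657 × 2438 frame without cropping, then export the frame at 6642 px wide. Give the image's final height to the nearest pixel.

3533 px

At 3657×2438 the image is width-limited, so height = 3657 / 1.880 ≈ 1945.21 px.
Resizing to 6642 px wide multiplies everything by 1.8162: 1945.21 → 3532.98 px.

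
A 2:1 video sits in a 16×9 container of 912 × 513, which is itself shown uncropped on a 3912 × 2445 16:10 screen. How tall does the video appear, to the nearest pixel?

1956 px

First fit — 2:1 into 912×513 spans the width: 912.00 × 456.00.
Second fit — the 16×9 canvas into 3912×2445 spans the width: 3912.00 × 2200.50 (×4.2895 from 912×513).
Applying the same ×4.2895: 456.00 → 1956.00.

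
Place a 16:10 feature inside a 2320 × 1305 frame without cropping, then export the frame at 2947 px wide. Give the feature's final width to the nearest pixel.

2652 px

In the 2320×1305 frame the feature fills the height: width = 1305 × 16/10 ≈ 2088.00 px.
Scaling 2320 → 2947 is ×1.2703, so the width becomes 2088.00 × 1.2703 ≈ 2652.30 px.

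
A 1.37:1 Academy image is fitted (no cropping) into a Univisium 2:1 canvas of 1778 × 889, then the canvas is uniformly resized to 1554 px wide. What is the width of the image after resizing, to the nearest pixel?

1064 px

At 1778×889 the image is height-limited, so width = 889 × 1.370 ≈ 1217.93 px.
Scaling 1778 → 1554 is ×0.8740, so the width becomes 1217.93 × 0.8740 ≈ 1064.49 px.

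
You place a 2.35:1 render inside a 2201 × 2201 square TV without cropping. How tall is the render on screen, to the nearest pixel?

2.35:1 (2.350) > square (1.000), so the render fills the width.
The render is 2201 / 2.350 ≈ 936.60 px tall.

937 px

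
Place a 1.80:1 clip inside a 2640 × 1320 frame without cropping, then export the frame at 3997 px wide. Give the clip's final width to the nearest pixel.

Fitted into 2640×1320, the clip spans the height; its width is 1320 × 1.800 ≈ 2376.00 px.
Scaling 2640 → 3997 is ×1.5140, so the width becomes 2376.00 × 1.5140 ≈ 3597.30 px.

3597 px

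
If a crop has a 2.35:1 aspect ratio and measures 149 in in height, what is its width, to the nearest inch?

149 × 2.350 = 350.15.

350 in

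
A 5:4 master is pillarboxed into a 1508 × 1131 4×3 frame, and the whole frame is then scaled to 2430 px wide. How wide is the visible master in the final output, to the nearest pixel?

At 1508×1131 the master is height-limited, so width = 1131 × 5/4 ≈ 1413.75 px.
Resizing to 2430 px wide multiplies everything by 1.6114: 1413.75 → 2278.12 px.

2278 px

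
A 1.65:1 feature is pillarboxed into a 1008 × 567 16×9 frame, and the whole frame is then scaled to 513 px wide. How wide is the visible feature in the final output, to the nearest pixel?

Fitted into 1008×567, the feature spans the height; its width is 567 × 1.650 ≈ 935.55 px.
Scaling 1008 → 513 is ×0.5089, so the width becomes 935.55 × 0.5089 ≈ 476.13 px.

476 px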